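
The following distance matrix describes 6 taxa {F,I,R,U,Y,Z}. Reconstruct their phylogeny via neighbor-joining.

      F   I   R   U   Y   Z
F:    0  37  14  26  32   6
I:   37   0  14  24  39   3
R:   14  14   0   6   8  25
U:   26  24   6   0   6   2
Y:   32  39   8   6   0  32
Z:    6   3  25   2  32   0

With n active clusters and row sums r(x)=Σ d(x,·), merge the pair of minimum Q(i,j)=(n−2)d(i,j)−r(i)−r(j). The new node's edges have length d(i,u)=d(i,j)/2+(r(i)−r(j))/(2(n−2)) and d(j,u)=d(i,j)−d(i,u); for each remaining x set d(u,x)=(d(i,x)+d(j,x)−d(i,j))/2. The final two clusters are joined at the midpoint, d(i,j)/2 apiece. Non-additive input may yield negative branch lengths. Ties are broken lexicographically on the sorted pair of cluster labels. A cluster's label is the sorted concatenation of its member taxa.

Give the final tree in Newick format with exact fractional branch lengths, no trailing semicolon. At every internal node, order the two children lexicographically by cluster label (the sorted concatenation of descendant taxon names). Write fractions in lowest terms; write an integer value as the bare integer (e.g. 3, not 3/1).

iteration 1: select I,Z (d=3, Q=-173); attach at lengths (61/8, -37/8); label the merged cluster IZ
  updated: d(F,IZ)=20, d(IZ,R)=18, d(IZ,U)=23/2, d(IZ,Y)=34
iteration 2: select F,IZ (d=20, Q=-231/2); attach at lengths (137/12, 103/12); label the merged cluster FIZ
  updated: d(FIZ,R)=6, d(FIZ,U)=35/4, d(FIZ,Y)=23
iteration 3: select FIZ,R (d=6, Q=-183/4); attach at lengths (119/16, -23/16); label the merged cluster FIRZ
  updated: d(FIRZ,U)=35/8, d(FIRZ,Y)=25/2
iteration 4: select FIRZ,U (d=35/8, Q=-183/8); attach at lengths (87/16, -17/16); label the merged cluster FIRUZ
  updated: d(FIRUZ,Y)=113/16
iteration 5: select FIRUZ,Y (d=113/16); attach at lengths (113/32, 113/32); label the merged cluster FIRUYZ
final tree: ((((F:137/12,(I:61/8,Z:-37/8):103/12):119/16,R:-23/16):87/16,U:-17/16):113/32,Y:113/32)
total length: 647/16

((((F:137/12,(I:61/8,Z:-37/8):103/12):119/16,R:-23/16):87/16,U:-17/16):113/32,Y:113/32)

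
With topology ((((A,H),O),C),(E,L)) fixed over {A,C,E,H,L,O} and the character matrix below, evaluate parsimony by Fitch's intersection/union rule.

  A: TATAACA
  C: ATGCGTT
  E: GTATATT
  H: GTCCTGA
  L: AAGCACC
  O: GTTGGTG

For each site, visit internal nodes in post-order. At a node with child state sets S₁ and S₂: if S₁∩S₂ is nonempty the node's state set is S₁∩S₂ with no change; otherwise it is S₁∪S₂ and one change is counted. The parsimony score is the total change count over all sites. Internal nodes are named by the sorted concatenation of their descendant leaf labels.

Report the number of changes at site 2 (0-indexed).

AH@0: {T} ∪ {G} = {G,T} (union, +1)
AHO@0: {G,T} ∩ {G} = {G} (intersection, +0)
ACHO@0: {G} ∪ {A} = {A,G} (union, +1)
EL@0: {G} ∪ {A} = {A,G} (union, +1)
ACEHLO@0: {A,G} ∩ {A,G} = {A,G} (intersection, +0)
AH@1: {A} ∪ {T} = {A,T} (union, +1)
AHO@1: {A,T} ∩ {T} = {T} (intersection, +0)
ACHO@1: {T} ∩ {T} = {T} (intersection, +0)
EL@1: {T} ∪ {A} = {A,T} (union, +1)
ACEHLO@1: {T} ∩ {A,T} = {T} (intersection, +0)
AH@2: {T} ∪ {C} = {C,T} (union, +1)
AHO@2: {C,T} ∩ {T} = {T} (intersection, +0)
ACHO@2: {T} ∪ {G} = {G,T} (union, +1)
EL@2: {A} ∪ {G} = {A,G} (union, +1)
ACEHLO@2: {G,T} ∩ {A,G} = {G} (intersection, +0)
AH@3: {A} ∪ {C} = {A,C} (union, +1)
AHO@3: {A,C} ∪ {G} = {A,C,G} (union, +1)
ACHO@3: {A,C,G} ∩ {C} = {C} (intersection, +0)
EL@3: {T} ∪ {C} = {C,T} (union, +1)
ACEHLO@3: {C} ∩ {C,T} = {C} (intersection, +0)
AH@4: {A} ∪ {T} = {A,T} (union, +1)
AHO@4: {A,T} ∪ {G} = {A,G,T} (union, +1)
ACHO@4: {A,G,T} ∩ {G} = {G} (intersection, +0)
EL@4: {A} ∩ {A} = {A} (intersection, +0)
ACEHLO@4: {G} ∪ {A} = {A,G} (union, +1)
AH@5: {C} ∪ {G} = {C,G} (union, +1)
AHO@5: {C,G} ∪ {T} = {C,G,T} (union, +1)
ACHO@5: {C,G,T} ∩ {T} = {T} (intersection, +0)
EL@5: {T} ∪ {C} = {C,T} (union, +1)
ACEHLO@5: {T} ∩ {C,T} = {T} (intersection, +0)
AH@6: {A} ∩ {A} = {A} (intersection, +0)
AHO@6: {A} ∪ {G} = {A,G} (union, +1)
ACHO@6: {A,G} ∪ {T} = {A,G,T} (union, +1)
EL@6: {T} ∪ {C} = {C,T} (union, +1)
ACEHLO@6: {A,G,T} ∩ {C,T} = {T} (intersection, +0)
per-site changes: [3, 2, 3, 3, 3, 3, 3]; total = 20

3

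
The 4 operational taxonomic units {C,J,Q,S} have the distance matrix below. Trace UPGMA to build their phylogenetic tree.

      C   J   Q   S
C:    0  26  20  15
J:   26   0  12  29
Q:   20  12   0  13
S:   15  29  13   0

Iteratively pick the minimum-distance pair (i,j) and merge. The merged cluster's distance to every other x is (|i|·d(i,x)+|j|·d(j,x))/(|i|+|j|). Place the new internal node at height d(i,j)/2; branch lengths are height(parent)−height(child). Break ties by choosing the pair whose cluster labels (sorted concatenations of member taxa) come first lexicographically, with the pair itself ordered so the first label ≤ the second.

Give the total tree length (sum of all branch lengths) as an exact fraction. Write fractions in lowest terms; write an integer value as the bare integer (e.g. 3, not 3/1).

71/2

1. join J+Q (d=12) ⇒ JQ; edges |J|=6, |Q|=6
  updated: d(C,JQ)=23, d(JQ,S)=21
2. join C+S (d=15) ⇒ CS; edges |C|=15/2, |S|=15/2
  updated: d(CS,JQ)=22
3. join CS+JQ (d=22) ⇒ CJQS; edges |CS|=7/2, |JQ|=5
final tree: ((C:15/2,S:15/2):7/2,(J:6,Q:6):5)
total length: 71/2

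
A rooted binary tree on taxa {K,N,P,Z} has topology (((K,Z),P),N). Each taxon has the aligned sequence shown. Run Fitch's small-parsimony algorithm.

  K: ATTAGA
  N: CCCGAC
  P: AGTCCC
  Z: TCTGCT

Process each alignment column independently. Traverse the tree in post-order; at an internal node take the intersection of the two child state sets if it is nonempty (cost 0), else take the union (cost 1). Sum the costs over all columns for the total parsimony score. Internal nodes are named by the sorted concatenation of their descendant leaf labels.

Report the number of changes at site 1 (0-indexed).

2

site 0, node KZ: K={A} ∪ Z={T} → {A,T} (+1)
site 0, node KPZ: KZ={A,T} ∩ P={A} → {A} (+0)
site 0, node KNPZ: KPZ={A} ∪ N={C} → {A,C} (+1)
site 1, node KZ: K={T} ∪ Z={C} → {C,T} (+1)
site 1, node KPZ: KZ={C,T} ∪ P={G} → {C,G,T} (+1)
site 1, node KNPZ: KPZ={C,G,T} ∩ N={C} → {C} (+0)
site 2, node KZ: K={T} ∩ Z={T} → {T} (+0)
site 2, node KPZ: KZ={T} ∩ P={T} → {T} (+0)
site 2, node KNPZ: KPZ={T} ∪ N={C} → {C,T} (+1)
site 3, node KZ: K={A} ∪ Z={G} → {A,G} (+1)
site 3, node KPZ: KZ={A,G} ∪ P={C} → {A,C,G} (+1)
site 3, node KNPZ: KPZ={A,C,G} ∩ N={G} → {G} (+0)
site 4, node KZ: K={G} ∪ Z={C} → {C,G} (+1)
site 4, node KPZ: KZ={C,G} ∩ P={C} → {C} (+0)
site 4, node KNPZ: KPZ={C} ∪ N={A} → {A,C} (+1)
site 5, node KZ: K={A} ∪ Z={T} → {A,T} (+1)
site 5, node KPZ: KZ={A,T} ∪ P={C} → {A,C,T} (+1)
site 5, node KNPZ: KPZ={A,C,T} ∩ N={C} → {C} (+0)
per-site changes: [2, 2, 1, 2, 2, 2]; total = 11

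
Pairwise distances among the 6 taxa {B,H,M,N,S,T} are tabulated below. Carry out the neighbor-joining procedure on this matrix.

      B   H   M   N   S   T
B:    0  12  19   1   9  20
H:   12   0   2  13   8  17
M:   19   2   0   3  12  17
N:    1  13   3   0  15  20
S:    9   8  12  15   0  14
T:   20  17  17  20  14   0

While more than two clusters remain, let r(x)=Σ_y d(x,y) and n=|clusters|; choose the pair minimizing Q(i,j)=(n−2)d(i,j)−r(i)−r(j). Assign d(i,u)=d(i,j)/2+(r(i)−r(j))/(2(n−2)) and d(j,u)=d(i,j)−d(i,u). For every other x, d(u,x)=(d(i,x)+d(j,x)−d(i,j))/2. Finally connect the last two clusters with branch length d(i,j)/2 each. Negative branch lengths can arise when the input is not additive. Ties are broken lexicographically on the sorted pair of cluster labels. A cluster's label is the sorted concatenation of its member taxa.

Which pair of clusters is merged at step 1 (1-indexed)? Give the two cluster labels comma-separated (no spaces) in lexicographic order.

B,N

1. join B+N (d=1, Q=-109) ⇒ BN; edges |B|=13/8, |N|=-5/8
  updated: d(BN,H)=12, d(BN,M)=21/2, d(BN,S)=23/2, d(BN,T)=39/2
2. join H+M (d=2, Q=-149/2) ⇒ HM; edges |H|=7/12, |M|=17/12
  updated: d(BN,HM)=41/4, d(HM,S)=9, d(HM,T)=16
3. join BN+HM (d=41/4, Q=-56) ⇒ BHMN; edges |BN|=53/8, |HM|=29/8
  updated: d(BHMN,S)=41/8, d(BHMN,T)=101/8
4. join BHMN+S (d=41/8, Q=-127/4) ⇒ BHMNS; edges |BHMN|=15/8, |S|=13/4
  updated: d(BHMNS,T)=43/4
5. join BHMNS+T (d=43/4) ⇒ BHMNST; edges |BHMNS|=43/8, |T|=43/8
final tree: ((((B:13/8,N:-5/8):53/8,(H:7/12,M:17/12):29/8):15/8,S:13/4):43/8,T:43/8)
total length: 233/8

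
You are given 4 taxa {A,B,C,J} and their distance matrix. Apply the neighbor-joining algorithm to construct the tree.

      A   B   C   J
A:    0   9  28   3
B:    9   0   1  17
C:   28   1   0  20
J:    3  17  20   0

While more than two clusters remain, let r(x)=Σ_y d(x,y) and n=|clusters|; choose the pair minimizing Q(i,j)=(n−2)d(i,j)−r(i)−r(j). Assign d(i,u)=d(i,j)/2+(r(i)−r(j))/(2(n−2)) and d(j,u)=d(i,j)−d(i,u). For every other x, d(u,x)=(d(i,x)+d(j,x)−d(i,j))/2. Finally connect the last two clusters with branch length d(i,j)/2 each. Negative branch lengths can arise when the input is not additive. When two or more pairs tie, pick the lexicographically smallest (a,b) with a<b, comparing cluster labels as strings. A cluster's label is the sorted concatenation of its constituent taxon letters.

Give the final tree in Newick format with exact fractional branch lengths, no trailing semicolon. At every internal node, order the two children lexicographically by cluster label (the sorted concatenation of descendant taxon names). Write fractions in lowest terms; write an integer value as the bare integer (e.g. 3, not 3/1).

(((A:3/2,J:3/2):33/2,B:-5):3,C:3)

step 1: merge (A,J) at d=3, Q=-74; branch lengths A→3/2, J→3/2; new cluster AJ
  updated: d(AJ,B)=23/2, d(AJ,C)=45/2
step 2: merge (AJ,B) at d=23/2, Q=-35; branch lengths AJ→33/2, B→-5; new cluster ABJ
  updated: d(ABJ,C)=6
step 3: merge (ABJ,C) at d=6; branch lengths ABJ→3, C→3; new cluster ABCJ
final tree: (((A:3/2,J:3/2):33/2,B:-5):3,C:3)
total length: 41/2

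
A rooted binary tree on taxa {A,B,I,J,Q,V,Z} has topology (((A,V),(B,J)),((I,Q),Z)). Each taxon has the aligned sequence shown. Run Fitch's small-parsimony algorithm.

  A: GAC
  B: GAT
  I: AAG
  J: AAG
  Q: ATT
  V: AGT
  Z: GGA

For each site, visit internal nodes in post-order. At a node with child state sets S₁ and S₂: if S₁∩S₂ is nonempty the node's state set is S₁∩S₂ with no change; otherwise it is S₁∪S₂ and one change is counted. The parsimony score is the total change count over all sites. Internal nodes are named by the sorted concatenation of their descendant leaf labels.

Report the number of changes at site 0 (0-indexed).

3

[col 0] AV: children A:{G}, V:{A} ∪→ {A,G}; cost 1
[col 0] BJ: children B:{G}, J:{A} ∪→ {A,G}; cost 1
[col 0] ABJV: children AV:{A,G}, BJ:{A,G} ∩→ {A,G}; cost 0
[col 0] IQ: children I:{A}, Q:{A} ∩→ {A}; cost 0
[col 0] IQZ: children IQ:{A}, Z:{G} ∪→ {A,G}; cost 1
[col 0] ABIJQVZ: children ABJV:{A,G}, IQZ:{A,G} ∩→ {A,G}; cost 0
[col 1] AV: children A:{A}, V:{G} ∪→ {A,G}; cost 1
[col 1] BJ: children B:{A}, J:{A} ∩→ {A}; cost 0
[col 1] ABJV: children AV:{A,G}, BJ:{A} ∩→ {A}; cost 0
[col 1] IQ: children I:{A}, Q:{T} ∪→ {A,T}; cost 1
[col 1] IQZ: children IQ:{A,T}, Z:{G} ∪→ {A,G,T}; cost 1
[col 1] ABIJQVZ: children ABJV:{A}, IQZ:{A,G,T} ∩→ {A}; cost 0
[col 2] AV: children A:{C}, V:{T} ∪→ {C,T}; cost 1
[col 2] BJ: children B:{T}, J:{G} ∪→ {G,T}; cost 1
[col 2] ABJV: children AV:{C,T}, BJ:{G,T} ∩→ {T}; cost 0
[col 2] IQ: children I:{G}, Q:{T} ∪→ {G,T}; cost 1
[col 2] IQZ: children IQ:{G,T}, Z:{A} ∪→ {A,G,T}; cost 1
[col 2] ABIJQVZ: children ABJV:{T}, IQZ:{A,G,T} ∩→ {T}; cost 0
per-site changes: [3, 3, 4]; total = 10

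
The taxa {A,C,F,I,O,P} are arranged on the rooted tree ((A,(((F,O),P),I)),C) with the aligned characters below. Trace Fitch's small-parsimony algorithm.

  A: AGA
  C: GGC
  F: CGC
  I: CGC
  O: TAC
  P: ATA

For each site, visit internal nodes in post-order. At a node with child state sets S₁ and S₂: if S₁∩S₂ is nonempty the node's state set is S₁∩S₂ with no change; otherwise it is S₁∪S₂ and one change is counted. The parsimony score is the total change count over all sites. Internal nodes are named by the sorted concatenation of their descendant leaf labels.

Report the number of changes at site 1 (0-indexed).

2

[col 0] FO: children F:{C}, O:{T} ∪→ {C,T}; cost 1
[col 0] FOP: children FO:{C,T}, P:{A} ∪→ {A,C,T}; cost 1
[col 0] FIOP: children FOP:{A,C,T}, I:{C} ∩→ {C}; cost 0
[col 0] AFIOP: children A:{A}, FIOP:{C} ∪→ {A,C}; cost 1
[col 0] ACFIOP: children AFIOP:{A,C}, C:{G} ∪→ {A,C,G}; cost 1
[col 1] FO: children F:{G}, O:{A} ∪→ {A,G}; cost 1
[col 1] FOP: children FO:{A,G}, P:{T} ∪→ {A,G,T}; cost 1
[col 1] FIOP: children FOP:{A,G,T}, I:{G} ∩→ {G}; cost 0
[col 1] AFIOP: children A:{G}, FIOP:{G} ∩→ {G}; cost 0
[col 1] ACFIOP: children AFIOP:{G}, C:{G} ∩→ {G}; cost 0
[col 2] FO: children F:{C}, O:{C} ∩→ {C}; cost 0
[col 2] FOP: children FO:{C}, P:{A} ∪→ {A,C}; cost 1
[col 2] FIOP: children FOP:{A,C}, I:{C} ∩→ {C}; cost 0
[col 2] AFIOP: children A:{A}, FIOP:{C} ∪→ {A,C}; cost 1
[col 2] ACFIOP: children AFIOP:{A,C}, C:{C} ∩→ {C}; cost 0
per-site changes: [4, 2, 2]; total = 8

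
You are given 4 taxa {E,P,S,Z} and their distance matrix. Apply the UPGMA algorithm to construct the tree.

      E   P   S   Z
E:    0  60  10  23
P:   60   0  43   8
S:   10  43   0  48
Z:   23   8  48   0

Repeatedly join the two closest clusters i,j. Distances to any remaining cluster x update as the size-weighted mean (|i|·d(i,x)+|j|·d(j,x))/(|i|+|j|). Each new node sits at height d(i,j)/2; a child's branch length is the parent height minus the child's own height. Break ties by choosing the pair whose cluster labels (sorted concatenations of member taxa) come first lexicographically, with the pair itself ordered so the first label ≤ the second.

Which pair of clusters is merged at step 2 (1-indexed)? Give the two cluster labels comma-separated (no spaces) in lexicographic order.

E,S

iteration 1: select P,Z (d=8); attach at lengths (4, 4); label the merged cluster PZ
  updated: d(E,PZ)=83/2, d(PZ,S)=91/2
iteration 2: select E,S (d=10); attach at lengths (5, 5); label the merged cluster ES
  updated: d(ES,PZ)=87/2
iteration 3: select ES,PZ (d=87/2); attach at lengths (67/4, 71/4); label the merged cluster EPSZ
final tree: ((E:5,S:5):67/4,(P:4,Z:4):71/4)
total length: 105/2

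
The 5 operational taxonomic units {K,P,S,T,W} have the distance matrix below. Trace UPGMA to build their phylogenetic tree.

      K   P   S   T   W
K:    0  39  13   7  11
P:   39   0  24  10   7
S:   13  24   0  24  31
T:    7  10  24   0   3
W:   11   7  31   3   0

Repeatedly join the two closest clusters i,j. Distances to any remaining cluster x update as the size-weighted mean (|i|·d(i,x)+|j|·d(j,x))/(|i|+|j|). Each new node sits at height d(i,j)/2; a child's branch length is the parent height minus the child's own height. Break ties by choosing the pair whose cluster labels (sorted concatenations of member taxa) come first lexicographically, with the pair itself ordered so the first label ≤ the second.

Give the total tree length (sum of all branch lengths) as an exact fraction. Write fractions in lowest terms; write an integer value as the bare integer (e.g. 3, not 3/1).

step 1: merge (T,W) at d=3; branch lengths T→3/2, W→3/2; new cluster TW
  updated: d(K,TW)=9, d(P,TW)=17/2, d(S,TW)=55/2
step 2: merge (P,TW) at d=17/2; branch lengths P→17/4, TW→11/4; new cluster PTW
  updated: d(K,PTW)=19, d(PTW,S)=79/3
step 3: merge (K,S) at d=13; branch lengths K→13/2, S→13/2; new cluster KS
  updated: d(KS,PTW)=68/3
step 4: merge (KS,PTW) at d=68/3; branch lengths KS→29/6, PTW→85/12; new cluster KPSTW
final tree: ((K:13/2,S:13/2):29/6,(P:17/4,(T:3/2,W:3/2):11/4):85/12)
total length: 419/12

419/12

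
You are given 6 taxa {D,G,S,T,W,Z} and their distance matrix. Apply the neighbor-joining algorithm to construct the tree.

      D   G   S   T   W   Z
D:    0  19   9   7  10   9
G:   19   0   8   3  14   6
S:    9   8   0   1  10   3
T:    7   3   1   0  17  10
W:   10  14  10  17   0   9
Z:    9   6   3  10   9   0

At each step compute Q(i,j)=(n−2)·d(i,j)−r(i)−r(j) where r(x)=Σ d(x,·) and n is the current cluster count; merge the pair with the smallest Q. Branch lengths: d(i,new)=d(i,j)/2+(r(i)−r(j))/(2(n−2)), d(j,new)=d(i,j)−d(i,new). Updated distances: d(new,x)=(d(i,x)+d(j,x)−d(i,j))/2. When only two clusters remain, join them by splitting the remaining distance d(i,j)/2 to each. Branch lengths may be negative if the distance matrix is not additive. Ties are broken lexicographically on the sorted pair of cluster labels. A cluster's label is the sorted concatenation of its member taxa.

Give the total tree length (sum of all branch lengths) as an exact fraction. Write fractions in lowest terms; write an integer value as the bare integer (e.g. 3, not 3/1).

351/16

1. join G+T (d=3, Q=-76) ⇒ GT; edges |G|=3, |T|=0
  updated: d(D,GT)=23/2, d(GT,S)=3, d(GT,W)=14, d(GT,Z)=13/2
2. join D+W (d=10, Q=-105/2) ⇒ DW; edges |D|=53/12, |W|=67/12
  updated: d(DW,GT)=31/4, d(DW,S)=9/2, d(DW,Z)=4
3. join DW+Z (d=4, Q=-87/4) ⇒ DWZ; edges |DW|=43/16, |Z|=21/16
  updated: d(DWZ,GT)=41/8, d(DWZ,S)=7/4
4. join DWZ+GT (d=41/8, Q=-79/8) ⇒ DGTWZ; edges |DWZ|=31/16, |GT|=51/16
  updated: d(DGTWZ,S)=-3/16
5. join DGTWZ+S (d=-3/16) ⇒ DGSTWZ; edges |DGTWZ|=-3/32, |S|=-3/32
final tree: ((((D:53/12,W:67/12):43/16,Z:21/16):31/16,(G:3,T:0):51/16):-3/32,S:-3/32)
total length: 351/16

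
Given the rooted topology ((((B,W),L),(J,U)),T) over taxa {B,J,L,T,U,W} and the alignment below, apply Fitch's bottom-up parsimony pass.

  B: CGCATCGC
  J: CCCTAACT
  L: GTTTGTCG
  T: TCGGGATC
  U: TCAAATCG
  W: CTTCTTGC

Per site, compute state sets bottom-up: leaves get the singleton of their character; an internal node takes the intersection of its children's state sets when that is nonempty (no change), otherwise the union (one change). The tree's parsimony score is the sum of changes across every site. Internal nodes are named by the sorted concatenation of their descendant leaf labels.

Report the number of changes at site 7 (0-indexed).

3

site 0, node BW: B={C} ∩ W={C} → {C} (+0)
site 0, node BLW: BW={C} ∪ L={G} → {C,G} (+1)
site 0, node JU: J={C} ∪ U={T} → {C,T} (+1)
site 0, node BJLUW: BLW={C,G} ∩ JU={C,T} → {C} (+0)
site 0, node BJLTUW: BJLUW={C} ∪ T={T} → {C,T} (+1)
site 1, node BW: B={G} ∪ W={T} → {G,T} (+1)
site 1, node BLW: BW={G,T} ∩ L={T} → {T} (+0)
site 1, node JU: J={C} ∩ U={C} → {C} (+0)
site 1, node BJLUW: BLW={T} ∪ JU={C} → {C,T} (+1)
site 1, node BJLTUW: BJLUW={C,T} ∩ T={C} → {C} (+0)
site 2, node BW: B={C} ∪ W={T} → {C,T} (+1)
site 2, node BLW: BW={C,T} ∩ L={T} → {T} (+0)
site 2, node JU: J={C} ∪ U={A} → {A,C} (+1)
site 2, node BJLUW: BLW={T} ∪ JU={A,C} → {A,C,T} (+1)
site 2, node BJLTUW: BJLUW={A,C,T} ∪ T={G} → {A,C,G,T} (+1)
site 3, node BW: B={A} ∪ W={C} → {A,C} (+1)
site 3, node BLW: BW={A,C} ∪ L={T} → {A,C,T} (+1)
site 3, node JU: J={T} ∪ U={A} → {A,T} (+1)
site 3, node BJLUW: BLW={A,C,T} ∩ JU={A,T} → {A,T} (+0)
site 3, node BJLTUW: BJLUW={A,T} ∪ T={G} → {A,G,T} (+1)
site 4, node BW: B={T} ∩ W={T} → {T} (+0)
site 4, node BLW: BW={T} ∪ L={G} → {G,T} (+1)
site 4, node JU: J={A} ∩ U={A} → {A} (+0)
site 4, node BJLUW: BLW={G,T} ∪ JU={A} → {A,G,T} (+1)
site 4, node BJLTUW: BJLUW={A,G,T} ∩ T={G} → {G} (+0)
site 5, node BW: B={C} ∪ W={T} → {C,T} (+1)
site 5, node BLW: BW={C,T} ∩ L={T} → {T} (+0)
site 5, node JU: J={A} ∪ U={T} → {A,T} (+1)
site 5, node BJLUW: BLW={T} ∩ JU={A,T} → {T} (+0)
site 5, node BJLTUW: BJLUW={T} ∪ T={A} → {A,T} (+1)
site 6, node BW: B={G} ∩ W={G} → {G} (+0)
site 6, node BLW: BW={G} ∪ L={C} → {C,G} (+1)
site 6, node JU: J={C} ∩ U={C} → {C} (+0)
site 6, node BJLUW: BLW={C,G} ∩ JU={C} → {C} (+0)
site 6, node BJLTUW: BJLUW={C} ∪ T={T} → {C,T} (+1)
site 7, node BW: B={C} ∩ W={C} → {C} (+0)
site 7, node BLW: BW={C} ∪ L={G} → {C,G} (+1)
site 7, node JU: J={T} ∪ U={G} → {G,T} (+1)
site 7, node BJLUW: BLW={C,G} ∩ JU={G,T} → {G} (+0)
site 7, node BJLTUW: BJLUW={G} ∪ T={C} → {C,G} (+1)
per-site changes: [3, 2, 4, 4, 2, 3, 2, 3]; total = 23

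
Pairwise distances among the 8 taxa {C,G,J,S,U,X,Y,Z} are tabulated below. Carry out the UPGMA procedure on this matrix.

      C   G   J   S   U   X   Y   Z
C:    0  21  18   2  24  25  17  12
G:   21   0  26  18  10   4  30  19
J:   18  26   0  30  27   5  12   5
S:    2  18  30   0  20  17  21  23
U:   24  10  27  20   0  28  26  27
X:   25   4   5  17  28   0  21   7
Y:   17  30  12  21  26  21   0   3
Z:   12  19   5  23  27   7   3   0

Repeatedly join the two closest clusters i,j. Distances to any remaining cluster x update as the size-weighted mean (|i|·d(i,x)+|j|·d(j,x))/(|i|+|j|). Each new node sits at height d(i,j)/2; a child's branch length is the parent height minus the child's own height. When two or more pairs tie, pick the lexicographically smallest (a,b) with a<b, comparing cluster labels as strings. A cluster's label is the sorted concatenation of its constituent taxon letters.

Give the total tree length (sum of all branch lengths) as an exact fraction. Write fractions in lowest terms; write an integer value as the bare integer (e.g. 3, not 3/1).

7139/140

step 1: merge (C,S) at d=2; branch lengths C→1, S→1; new cluster CS
  updated: d(CS,G)=39/2, d(CS,J)=24, d(CS,U)=22, d(CS,X)=21, d(CS,Y)=19, d(CS,Z)=35/2
step 2: merge (Y,Z) at d=3; branch lengths Y→3/2, Z→3/2; new cluster YZ
  updated: d(CS,YZ)=73/4, d(G,YZ)=49/2, d(J,YZ)=17/2, d(U,YZ)=53/2, d(X,YZ)=14
step 3: merge (G,X) at d=4; branch lengths G→2, X→2; new cluster GX
  updated: d(CS,GX)=81/4, d(GX,J)=31/2, d(GX,U)=19, d(GX,YZ)=77/4
step 4: merge (J,YZ) at d=17/2; branch lengths J→17/4, YZ→11/4; new cluster JYZ
  updated: d(CS,JYZ)=121/6, d(GX,JYZ)=18, d(JYZ,U)=80/3
step 5: merge (GX,JYZ) at d=18; branch lengths GX→7, JYZ→19/4; new cluster GJXYZ
  updated: d(CS,GJXYZ)=101/5, d(GJXYZ,U)=118/5
step 6: merge (CS,GJXYZ) at d=101/5; branch lengths CS→91/10, GJXYZ→11/10; new cluster CGJSXYZ
  updated: d(CGJSXYZ,U)=162/7
step 7: merge (CGJSXYZ,U) at d=162/7; branch lengths CGJSXYZ→103/70, U→81/7; new cluster CGJSUXYZ
final tree: (((C:1,S:1):91/10,((G:2,X:2):7,(J:17/4,(Y:3/2,Z:3/2):11/4):19/4):11/10):103/70,U:81/7)
total length: 7139/140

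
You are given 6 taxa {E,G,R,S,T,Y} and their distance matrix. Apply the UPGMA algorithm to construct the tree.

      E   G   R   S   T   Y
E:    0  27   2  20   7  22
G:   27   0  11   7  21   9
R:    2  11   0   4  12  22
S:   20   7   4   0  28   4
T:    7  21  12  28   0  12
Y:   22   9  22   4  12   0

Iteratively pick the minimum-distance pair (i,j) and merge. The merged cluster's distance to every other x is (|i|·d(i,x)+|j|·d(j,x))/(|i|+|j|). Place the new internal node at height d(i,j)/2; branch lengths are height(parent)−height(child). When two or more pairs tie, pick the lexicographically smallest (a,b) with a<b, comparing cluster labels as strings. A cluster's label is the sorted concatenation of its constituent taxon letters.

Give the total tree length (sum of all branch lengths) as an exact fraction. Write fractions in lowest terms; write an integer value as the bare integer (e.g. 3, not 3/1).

step 1: merge (E,R) at d=2; branch lengths E→1, R→1; new cluster ER
  updated: d(ER,G)=19, d(ER,S)=12, d(ER,T)=19/2, d(ER,Y)=22
step 2: merge (S,Y) at d=4; branch lengths S→2, Y→2; new cluster SY
  updated: d(ER,SY)=17, d(G,SY)=8, d(SY,T)=20
step 3: merge (G,SY) at d=8; branch lengths G→4, SY→2; new cluster GSY
  updated: d(ER,GSY)=53/3, d(GSY,T)=61/3
step 4: merge (ER,T) at d=19/2; branch lengths ER→15/4, T→19/4; new cluster ERT
  updated: d(ERT,GSY)=167/9
step 5: merge (ERT,GSY) at d=167/9; branch lengths ERT→163/36, GSY→95/18; new cluster EGRSTY
final tree: (((E:1,R:1):15/4,T:19/4):163/36,(G:4,(S:2,Y:2):2):95/18)
total length: 1091/36

1091/36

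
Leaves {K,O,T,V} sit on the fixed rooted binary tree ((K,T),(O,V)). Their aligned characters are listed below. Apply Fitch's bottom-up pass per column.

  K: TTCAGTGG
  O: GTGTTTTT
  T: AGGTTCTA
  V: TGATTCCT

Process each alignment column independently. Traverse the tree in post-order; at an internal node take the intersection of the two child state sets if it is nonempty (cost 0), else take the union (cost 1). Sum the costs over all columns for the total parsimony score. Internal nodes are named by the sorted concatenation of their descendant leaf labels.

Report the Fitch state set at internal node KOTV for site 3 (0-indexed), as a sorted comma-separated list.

site 0, node KT: K={T} ∪ T={A} → {A,T} (+1)
site 0, node OV: O={G} ∪ V={T} → {G,T} (+1)
site 0, node KOTV: KT={A,T} ∩ OV={G,T} → {T} (+0)
site 1, node KT: K={T} ∪ T={G} → {G,T} (+1)
site 1, node OV: O={T} ∪ V={G} → {G,T} (+1)
site 1, node KOTV: KT={G,T} ∩ OV={G,T} → {G,T} (+0)
site 2, node KT: K={C} ∪ T={G} → {C,G} (+1)
site 2, node OV: O={G} ∪ V={A} → {A,G} (+1)
site 2, node KOTV: KT={C,G} ∩ OV={A,G} → {G} (+0)
site 3, node KT: K={A} ∪ T={T} → {A,T} (+1)
site 3, node OV: O={T} ∩ V={T} → {T} (+0)
site 3, node KOTV: KT={A,T} ∩ OV={T} → {T} (+0)
site 4, node KT: K={G} ∪ T={T} → {G,T} (+1)
site 4, node OV: O={T} ∩ V={T} → {T} (+0)
site 4, node KOTV: KT={G,T} ∩ OV={T} → {T} (+0)
site 5, node KT: K={T} ∪ T={C} → {C,T} (+1)
site 5, node OV: O={T} ∪ V={C} → {C,T} (+1)
site 5, node KOTV: KT={C,T} ∩ OV={C,T} → {C,T} (+0)
site 6, node KT: K={G} ∪ T={T} → {G,T} (+1)
site 6, node OV: O={T} ∪ V={C} → {C,T} (+1)
site 6, node KOTV: KT={G,T} ∩ OV={C,T} → {T} (+0)
site 7, node KT: K={G} ∪ T={A} → {A,G} (+1)
site 7, node OV: O={T} ∩ V={T} → {T} (+0)
site 7, node KOTV: KT={A,G} ∪ OV={T} → {A,G,T} (+1)
per-site changes: [2, 2, 2, 1, 1, 2, 2, 2]; total = 14

T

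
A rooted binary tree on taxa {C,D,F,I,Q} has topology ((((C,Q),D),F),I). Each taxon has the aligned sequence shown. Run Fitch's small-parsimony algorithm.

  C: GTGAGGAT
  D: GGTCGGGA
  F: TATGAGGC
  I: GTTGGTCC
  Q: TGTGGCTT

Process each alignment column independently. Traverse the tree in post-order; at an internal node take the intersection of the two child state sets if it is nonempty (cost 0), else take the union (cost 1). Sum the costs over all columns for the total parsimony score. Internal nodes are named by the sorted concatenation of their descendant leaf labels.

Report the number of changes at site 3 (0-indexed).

2

CQ@0: {G} ∪ {T} = {G,T} (union, +1)
CDQ@0: {G,T} ∩ {G} = {G} (intersection, +0)
CDFQ@0: {G} ∪ {T} = {G,T} (union, +1)
CDFIQ@0: {G,T} ∩ {G} = {G} (intersection, +0)
CQ@1: {T} ∪ {G} = {G,T} (union, +1)
CDQ@1: {G,T} ∩ {G} = {G} (intersection, +0)
CDFQ@1: {G} ∪ {A} = {A,G} (union, +1)
CDFIQ@1: {A,G} ∪ {T} = {A,G,T} (union, +1)
CQ@2: {G} ∪ {T} = {G,T} (union, +1)
CDQ@2: {G,T} ∩ {T} = {T} (intersection, +0)
CDFQ@2: {T} ∩ {T} = {T} (intersection, +0)
CDFIQ@2: {T} ∩ {T} = {T} (intersection, +0)
CQ@3: {A} ∪ {G} = {A,G} (union, +1)
CDQ@3: {A,G} ∪ {C} = {A,C,G} (union, +1)
CDFQ@3: {A,C,G} ∩ {G} = {G} (intersection, +0)
CDFIQ@3: {G} ∩ {G} = {G} (intersection, +0)
CQ@4: {G} ∩ {G} = {G} (intersection, +0)
CDQ@4: {G} ∩ {G} = {G} (intersection, +0)
CDFQ@4: {G} ∪ {A} = {A,G} (union, +1)
CDFIQ@4: {A,G} ∩ {G} = {G} (intersection, +0)
CQ@5: {G} ∪ {C} = {C,G} (union, +1)
CDQ@5: {C,G} ∩ {G} = {G} (intersection, +0)
CDFQ@5: {G} ∩ {G} = {G} (intersection, +0)
CDFIQ@5: {G} ∪ {T} = {G,T} (union, +1)
CQ@6: {A} ∪ {T} = {A,T} (union, +1)
CDQ@6: {A,T} ∪ {G} = {A,G,T} (union, +1)
CDFQ@6: {A,G,T} ∩ {G} = {G} (intersection, +0)
CDFIQ@6: {G} ∪ {C} = {C,G} (union, +1)
CQ@7: {T} ∩ {T} = {T} (intersection, +0)
CDQ@7: {T} ∪ {A} = {A,T} (union, +1)
CDFQ@7: {A,T} ∪ {C} = {A,C,T} (union, +1)
CDFIQ@7: {A,C,T} ∩ {C} = {C} (intersection, +0)
per-site changes: [2, 3, 1, 2, 1, 2, 3, 2]; total = 16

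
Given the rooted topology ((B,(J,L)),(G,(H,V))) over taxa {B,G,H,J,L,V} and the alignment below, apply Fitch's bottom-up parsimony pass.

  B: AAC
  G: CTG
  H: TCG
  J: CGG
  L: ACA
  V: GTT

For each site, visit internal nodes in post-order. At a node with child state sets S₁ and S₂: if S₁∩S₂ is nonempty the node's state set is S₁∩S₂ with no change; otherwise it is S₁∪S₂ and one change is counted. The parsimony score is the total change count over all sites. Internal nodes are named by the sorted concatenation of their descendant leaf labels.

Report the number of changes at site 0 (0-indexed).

site 0, node JL: J={C} ∪ L={A} → {A,C} (+1)
site 0, node BJL: B={A} ∩ JL={A,C} → {A} (+0)
site 0, node HV: H={T} ∪ V={G} → {G,T} (+1)
site 0, node GHV: G={C} ∪ HV={G,T} → {C,G,T} (+1)
site 0, node BGHJLV: BJL={A} ∪ GHV={C,G,T} → {A,C,G,T} (+1)
site 1, node JL: J={G} ∪ L={C} → {C,G} (+1)
site 1, node BJL: B={A} ∪ JL={C,G} → {A,C,G} (+1)
site 1, node HV: H={C} ∪ V={T} → {C,T} (+1)
site 1, node GHV: G={T} ∩ HV={C,T} → {T} (+0)
site 1, node BGHJLV: BJL={A,C,G} ∪ GHV={T} → {A,C,G,T} (+1)
site 2, node JL: J={G} ∪ L={A} → {A,G} (+1)
site 2, node BJL: B={C} ∪ JL={A,G} → {A,C,G} (+1)
site 2, node HV: H={G} ∪ V={T} → {G,T} (+1)
site 2, node GHV: G={G} ∩ HV={G,T} → {G} (+0)
site 2, node BGHJLV: BJL={A,C,G} ∩ GHV={G} → {G} (+0)
per-site changes: [4, 4, 3]; total = 11

4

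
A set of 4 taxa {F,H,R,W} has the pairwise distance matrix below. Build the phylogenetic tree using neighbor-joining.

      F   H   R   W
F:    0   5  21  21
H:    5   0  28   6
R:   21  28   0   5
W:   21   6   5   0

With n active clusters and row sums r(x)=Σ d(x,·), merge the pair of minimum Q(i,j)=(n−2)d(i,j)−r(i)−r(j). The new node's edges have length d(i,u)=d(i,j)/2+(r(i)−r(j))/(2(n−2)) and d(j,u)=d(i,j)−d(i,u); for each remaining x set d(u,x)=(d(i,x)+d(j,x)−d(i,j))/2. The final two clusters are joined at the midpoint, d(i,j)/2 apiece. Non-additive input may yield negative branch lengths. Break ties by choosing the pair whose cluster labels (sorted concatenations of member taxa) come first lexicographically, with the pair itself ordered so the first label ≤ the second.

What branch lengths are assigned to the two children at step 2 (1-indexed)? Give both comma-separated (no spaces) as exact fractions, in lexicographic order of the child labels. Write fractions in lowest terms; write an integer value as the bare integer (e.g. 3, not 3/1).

1. join F+H (d=5, Q=-76) ⇒ FH; edges |F|=9/2, |H|=1/2
  updated: d(FH,R)=22, d(FH,W)=11
2. join FH+R (d=22, Q=-38) ⇒ FHR; edges |FH|=14, |R|=8
  updated: d(FHR,W)=-3
3. join FHR+W (d=-3) ⇒ FHRW; edges |FHR|=-3/2, |W|=-3/2
final tree: (((F:9/2,H:1/2):14,R:8):-3/2,W:-3/2)
total length: 24

14,8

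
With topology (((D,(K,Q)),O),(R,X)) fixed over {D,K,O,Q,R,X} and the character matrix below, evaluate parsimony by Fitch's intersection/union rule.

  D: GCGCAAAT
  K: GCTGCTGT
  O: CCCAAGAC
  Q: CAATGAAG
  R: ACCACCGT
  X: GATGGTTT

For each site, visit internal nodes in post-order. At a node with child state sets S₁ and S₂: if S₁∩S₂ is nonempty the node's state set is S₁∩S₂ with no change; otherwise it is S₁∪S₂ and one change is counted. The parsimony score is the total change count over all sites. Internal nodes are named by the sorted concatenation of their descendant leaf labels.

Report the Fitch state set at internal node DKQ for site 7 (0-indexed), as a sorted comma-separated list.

T

site 0, node KQ: K={G} ∪ Q={C} → {C,G} (+1)
site 0, node DKQ: D={G} ∩ KQ={C,G} → {G} (+0)
site 0, node DKOQ: DKQ={G} ∪ O={C} → {C,G} (+1)
site 0, node RX: R={A} ∪ X={G} → {A,G} (+1)
site 0, node DKOQRX: DKOQ={C,G} ∩ RX={A,G} → {G} (+0)
site 1, node KQ: K={C} ∪ Q={A} → {A,C} (+1)
site 1, node DKQ: D={C} ∩ KQ={A,C} → {C} (+0)
site 1, node DKOQ: DKQ={C} ∩ O={C} → {C} (+0)
site 1, node RX: R={C} ∪ X={A} → {A,C} (+1)
site 1, node DKOQRX: DKOQ={C} ∩ RX={A,C} → {C} (+0)
site 2, node KQ: K={T} ∪ Q={A} → {A,T} (+1)
site 2, node DKQ: D={G} ∪ KQ={A,T} → {A,G,T} (+1)
site 2, node DKOQ: DKQ={A,G,T} ∪ O={C} → {A,C,G,T} (+1)
site 2, node RX: R={C} ∪ X={T} → {C,T} (+1)
site 2, node DKOQRX: DKOQ={A,C,G,T} ∩ RX={C,T} → {C,T} (+0)
site 3, node KQ: K={G} ∪ Q={T} → {G,T} (+1)
site 3, node DKQ: D={C} ∪ KQ={G,T} → {C,G,T} (+1)
site 3, node DKOQ: DKQ={C,G,T} ∪ O={A} → {A,C,G,T} (+1)
site 3, node RX: R={A} ∪ X={G} → {A,G} (+1)
site 3, node DKOQRX: DKOQ={A,C,G,T} ∩ RX={A,G} → {A,G} (+0)
site 4, node KQ: K={C} ∪ Q={G} → {C,G} (+1)
site 4, node DKQ: D={A} ∪ KQ={C,G} → {A,C,G} (+1)
site 4, node DKOQ: DKQ={A,C,G} ∩ O={A} → {A} (+0)
site 4, node RX: R={C} ∪ X={G} → {C,G} (+1)
site 4, node DKOQRX: DKOQ={A} ∪ RX={C,G} → {A,C,G} (+1)
site 5, node KQ: K={T} ∪ Q={A} → {A,T} (+1)
site 5, node DKQ: D={A} ∩ KQ={A,T} → {A} (+0)
site 5, node DKOQ: DKQ={A} ∪ O={G} → {A,G} (+1)
site 5, node RX: R={C} ∪ X={T} → {C,T} (+1)
site 5, node DKOQRX: DKOQ={A,G} ∪ RX={C,T} → {A,C,G,T} (+1)
site 6, node KQ: K={G} ∪ Q={A} → {A,G} (+1)
site 6, node DKQ: D={A} ∩ KQ={A,G} → {A} (+0)
site 6, node DKOQ: DKQ={A} ∩ O={A} → {A} (+0)
site 6, node RX: R={G} ∪ X={T} → {G,T} (+1)
site 6, node DKOQRX: DKOQ={A} ∪ RX={G,T} → {A,G,T} (+1)
site 7, node KQ: K={T} ∪ Q={G} → {G,T} (+1)
site 7, node DKQ: D={T} ∩ KQ={G,T} → {T} (+0)
site 7, node DKOQ: DKQ={T} ∪ O={C} → {C,T} (+1)
site 7, node RX: R={T} ∩ X={T} → {T} (+0)
site 7, node DKOQRX: DKOQ={C,T} ∩ RX={T} → {T} (+0)
per-site changes: [3, 2, 4, 4, 4, 4, 3, 2]; total = 26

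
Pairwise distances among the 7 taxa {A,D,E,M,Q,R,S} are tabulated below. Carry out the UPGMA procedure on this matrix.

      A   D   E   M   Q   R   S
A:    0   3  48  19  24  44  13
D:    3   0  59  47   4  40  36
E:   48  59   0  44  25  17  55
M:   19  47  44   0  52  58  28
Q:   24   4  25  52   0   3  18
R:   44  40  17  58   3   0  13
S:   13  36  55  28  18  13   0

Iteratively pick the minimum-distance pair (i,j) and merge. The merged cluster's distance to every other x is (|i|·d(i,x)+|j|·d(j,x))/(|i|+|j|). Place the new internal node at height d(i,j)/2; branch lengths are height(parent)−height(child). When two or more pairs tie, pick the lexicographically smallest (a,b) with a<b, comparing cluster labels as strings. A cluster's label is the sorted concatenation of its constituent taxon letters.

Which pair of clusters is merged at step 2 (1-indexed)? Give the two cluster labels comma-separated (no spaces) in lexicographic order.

Q,R

1. join A+D (d=3) ⇒ AD; edges |A|=3/2, |D|=3/2
  updated: d(AD,E)=107/2, d(AD,M)=33, d(AD,Q)=14, d(AD,R)=42, d(AD,S)=49/2
2. join Q+R (d=3) ⇒ QR; edges |Q|=3/2, |R|=3/2
  updated: d(AD,QR)=28, d(E,QR)=21, d(M,QR)=55, d(QR,S)=31/2
3. join QR+S (d=31/2) ⇒ QRS; edges |QR|=25/4, |S|=31/4
  updated: d(AD,QRS)=161/6, d(E,QRS)=97/3, d(M,QRS)=46
4. join AD+QRS (d=161/6) ⇒ ADQRS; edges |AD|=143/12, |QRS|=17/3
  updated: d(ADQRS,E)=204/5, d(ADQRS,M)=204/5
5. join ADQRS+E (d=204/5) ⇒ ADEQRS; edges |ADQRS|=419/60, |E|=102/5
  updated: d(ADEQRS,M)=124/3
6. join ADEQRS+M (d=124/3) ⇒ ADEMQRS; edges |ADEQRS|=4/15, |M|=62/3
final tree: ((((A:3/2,D:3/2):143/12,((Q:3/2,R:3/2):25/4,S:31/4):17/3):419/60,E:102/5):4/15,M:62/3)
total length: 859/10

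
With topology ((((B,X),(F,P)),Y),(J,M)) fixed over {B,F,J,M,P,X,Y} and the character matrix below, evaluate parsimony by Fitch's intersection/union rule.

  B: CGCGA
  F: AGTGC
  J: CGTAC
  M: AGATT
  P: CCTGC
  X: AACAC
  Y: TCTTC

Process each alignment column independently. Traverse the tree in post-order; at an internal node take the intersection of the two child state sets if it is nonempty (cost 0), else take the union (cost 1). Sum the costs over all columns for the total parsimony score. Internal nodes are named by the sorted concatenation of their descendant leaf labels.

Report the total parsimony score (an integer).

site 0, node BX: B={C} ∪ X={A} → {A,C} (+1)
site 0, node FP: F={A} ∪ P={C} → {A,C} (+1)
site 0, node BFPX: BX={A,C} ∩ FP={A,C} → {A,C} (+0)
site 0, node BFPXY: BFPX={A,C} ∪ Y={T} → {A,C,T} (+1)
site 0, node JM: J={C} ∪ M={A} → {A,C} (+1)
site 0, node BFJMPXY: BFPXY={A,C,T} ∩ JM={A,C} → {A,C} (+0)
site 1, node BX: B={G} ∪ X={A} → {A,G} (+1)
site 1, node FP: F={G} ∪ P={C} → {C,G} (+1)
site 1, node BFPX: BX={A,G} ∩ FP={C,G} → {G} (+0)
site 1, node BFPXY: BFPX={G} ∪ Y={C} → {C,G} (+1)
site 1, node JM: J={G} ∩ M={G} → {G} (+0)
site 1, node BFJMPXY: BFPXY={C,G} ∩ JM={G} → {G} (+0)
site 2, node BX: B={C} ∩ X={C} → {C} (+0)
site 2, node FP: F={T} ∩ P={T} → {T} (+0)
site 2, node BFPX: BX={C} ∪ FP={T} → {C,T} (+1)
site 2, node BFPXY: BFPX={C,T} ∩ Y={T} → {T} (+0)
site 2, node JM: J={T} ∪ M={A} → {A,T} (+1)
site 2, node BFJMPXY: BFPXY={T} ∩ JM={A,T} → {T} (+0)
site 3, node BX: B={G} ∪ X={A} → {A,G} (+1)
site 3, node FP: F={G} ∩ P={G} → {G} (+0)
site 3, node BFPX: BX={A,G} ∩ FP={G} → {G} (+0)
site 3, node BFPXY: BFPX={G} ∪ Y={T} → {G,T} (+1)
site 3, node JM: J={A} ∪ M={T} → {A,T} (+1)
site 3, node BFJMPXY: BFPXY={G,T} ∩ JM={A,T} → {T} (+0)
site 4, node BX: B={A} ∪ X={C} → {A,C} (+1)
site 4, node FP: F={C} ∩ P={C} → {C} (+0)
site 4, node BFPX: BX={A,C} ∩ FP={C} → {C} (+0)
site 4, node BFPXY: BFPX={C} ∩ Y={C} → {C} (+0)
site 4, node JM: J={C} ∪ M={T} → {C,T} (+1)
site 4, node BFJMPXY: BFPXY={C} ∩ JM={C,T} → {C} (+0)
per-site changes: [4, 3, 2, 3, 2]; total = 14

14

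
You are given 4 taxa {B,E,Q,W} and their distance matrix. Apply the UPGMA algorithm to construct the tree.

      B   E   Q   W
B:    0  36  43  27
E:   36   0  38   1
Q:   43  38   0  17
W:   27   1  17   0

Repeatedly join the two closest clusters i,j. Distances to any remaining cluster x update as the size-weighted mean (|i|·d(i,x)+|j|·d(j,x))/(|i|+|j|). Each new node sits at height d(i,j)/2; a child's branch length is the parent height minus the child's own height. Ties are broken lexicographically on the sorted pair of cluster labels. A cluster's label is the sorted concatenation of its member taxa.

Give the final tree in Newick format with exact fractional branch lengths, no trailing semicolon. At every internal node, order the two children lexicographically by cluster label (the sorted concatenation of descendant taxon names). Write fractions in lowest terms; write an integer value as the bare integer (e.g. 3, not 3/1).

1. join E+W (d=1) ⇒ EW; edges |E|=1/2, |W|=1/2
  updated: d(B,EW)=63/2, d(EW,Q)=55/2
2. join EW+Q (d=55/2) ⇒ EQW; edges |EW|=53/4, |Q|=55/4
  updated: d(B,EQW)=106/3
3. join B+EQW (d=106/3) ⇒ BEQW; edges |B|=53/3, |EQW|=47/12
final tree: (B:53/3,((E:1/2,W:1/2):53/4,Q:55/4):47/12)
total length: 595/12

(B:53/3,((E:1/2,W:1/2):53/4,Q:55/4):47/12)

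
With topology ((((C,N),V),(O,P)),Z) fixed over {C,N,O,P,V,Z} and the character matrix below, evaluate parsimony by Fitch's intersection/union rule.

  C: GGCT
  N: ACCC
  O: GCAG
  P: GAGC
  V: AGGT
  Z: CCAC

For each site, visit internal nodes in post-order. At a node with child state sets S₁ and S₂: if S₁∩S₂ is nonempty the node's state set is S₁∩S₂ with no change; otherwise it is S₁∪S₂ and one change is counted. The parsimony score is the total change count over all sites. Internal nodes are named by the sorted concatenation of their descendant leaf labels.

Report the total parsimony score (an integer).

site 0, node CN: C={G} ∪ N={A} → {A,G} (+1)
site 0, node CNV: CN={A,G} ∩ V={A} → {A} (+0)
site 0, node OP: O={G} ∩ P={G} → {G} (+0)
site 0, node CNOPV: CNV={A} ∪ OP={G} → {A,G} (+1)
site 0, node CNOPVZ: CNOPV={A,G} ∪ Z={C} → {A,C,G} (+1)
site 1, node CN: C={G} ∪ N={C} → {C,G} (+1)
site 1, node CNV: CN={C,G} ∩ V={G} → {G} (+0)
site 1, node OP: O={C} ∪ P={A} → {A,C} (+1)
site 1, node CNOPV: CNV={G} ∪ OP={A,C} → {A,C,G} (+1)
site 1, node CNOPVZ: CNOPV={A,C,G} ∩ Z={C} → {C} (+0)
site 2, node CN: C={C} ∩ N={C} → {C} (+0)
site 2, node CNV: CN={C} ∪ V={G} → {C,G} (+1)
site 2, node OP: O={A} ∪ P={G} → {A,G} (+1)
site 2, node CNOPV: CNV={C,G} ∩ OP={A,G} → {G} (+0)
site 2, node CNOPVZ: CNOPV={G} ∪ Z={A} → {A,G} (+1)
site 3, node CN: C={T} ∪ N={C} → {C,T} (+1)
site 3, node CNV: CN={C,T} ∩ V={T} → {T} (+0)
site 3, node OP: O={G} ∪ P={C} → {C,G} (+1)
site 3, node CNOPV: CNV={T} ∪ OP={C,G} → {C,G,T} (+1)
site 3, node CNOPVZ: CNOPV={C,G,T} ∩ Z={C} → {C} (+0)
per-site changes: [3, 3, 3, 3]; total = 12

12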